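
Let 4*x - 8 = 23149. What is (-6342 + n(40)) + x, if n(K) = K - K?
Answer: -2211/4 ≈ -552.75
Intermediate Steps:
x = 23157/4 (x = 2 + (¼)*23149 = 2 + 23149/4 = 23157/4 ≈ 5789.3)
n(K) = 0
(-6342 + n(40)) + x = (-6342 + 0) + 23157/4 = -6342 + 23157/4 = -2211/4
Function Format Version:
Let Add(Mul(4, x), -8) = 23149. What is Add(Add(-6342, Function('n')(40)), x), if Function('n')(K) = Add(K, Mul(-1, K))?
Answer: Rational(-2211, 4) ≈ -552.75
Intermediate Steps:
x = Rational(23157, 4) (x = Add(2, Mul(Rational(1, 4), 23149)) = Add(2, Rational(23149, 4)) = Rational(23157, 4) ≈ 5789.3)
Function('n')(K) = 0
Add(Add(-6342, Function('n')(40)), x) = Add(Add(-6342, 0), Rational(23157, 4)) = Add(-6342, Rational(23157, 4)) = Rational(-2211, 4)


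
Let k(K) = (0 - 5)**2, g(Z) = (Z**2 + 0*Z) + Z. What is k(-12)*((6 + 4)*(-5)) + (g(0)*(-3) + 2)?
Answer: -1248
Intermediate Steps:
g(Z) = Z + Z**2 (g(Z) = (Z**2 + 0) + Z = Z**2 + Z = Z + Z**2)
k(K) = 25 (k(K) = (-5)**2 = 25)
k(-12)*((6 + 4)*(-5)) + (g(0)*(-3) + 2) = 25*((6 + 4)*(-5)) + ((0*(1 + 0))*(-3) + 2) = 25*(10*(-5)) + ((0*1)*(-3) + 2) = 25*(-50) + (0*(-3) + 2) = -1250 + (0 + 2) = -1250 + 2 = -1248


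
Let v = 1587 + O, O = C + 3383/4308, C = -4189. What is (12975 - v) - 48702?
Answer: -142705883/4308 ≈ -33126.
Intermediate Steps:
O = -18042829/4308 (O = -4189 + 3383/4308 = -18042829/4308 ≈ -4188.2)
v = -11206033/4308 (v = 1587 - 18042829/4308 = -11206033/4308 ≈ -2601.2)
(12975 - v) - 48702 = (12975 - 1*(-11206033/4308)) - 48702 = (12975 + 11206033/4308) - 48702 = 67102333/4308 - 48702 = -142705883/4308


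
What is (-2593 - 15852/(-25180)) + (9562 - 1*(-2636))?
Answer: 60467438/6295 ≈ 9605.6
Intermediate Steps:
(-2593 - 15852/(-25180)) + (9562 - 1*(-2636)) = (-2593 - 15852*(-1/25180)) + (9562 + 2636) = (-2593 + 3963/6295) + 12198 = -16318972/6295 + 12198 = 60467438/6295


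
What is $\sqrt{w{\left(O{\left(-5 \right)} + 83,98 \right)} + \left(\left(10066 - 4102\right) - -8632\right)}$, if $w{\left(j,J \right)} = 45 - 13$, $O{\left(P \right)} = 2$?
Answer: $2 \sqrt{3657} \approx 120.95$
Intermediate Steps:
$w{\left(j,J \right)} = 32$
$\sqrt{w{\left(O{\left(-5 \right)} + 83,98 \right)} + \left(\left(10066 - 4102\right) - -8632\right)} = \sqrt{32 + \left(\left(10066 - 4102\right) - -8632\right)} = \sqrt{32 + \left(5964 + 8632\right)} = \sqrt{32 + 14596} = \sqrt{14628} = 2 \sqrt{3657}$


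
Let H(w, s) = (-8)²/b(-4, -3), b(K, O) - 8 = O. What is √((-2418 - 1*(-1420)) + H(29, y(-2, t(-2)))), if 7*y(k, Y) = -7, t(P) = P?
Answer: I*√24630/5 ≈ 31.388*I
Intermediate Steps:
b(K, O) = 8 + O
y(k, Y) = -1 (y(k, Y) = (⅐)*(-7) = -1)
H(w, s) = 64/5 (H(w, s) = (-8)²/(8 - 3) = 64/5)
√((-2418 - 1*(-1420)) + H(29, y(-2, t(-2)))) = √((-2418 - 1*(-1420)) + 64/5) = √((-2418 + 1420) + 64/5) = √(-998 + 64/5) = √(-4926/5) = I*√24630/5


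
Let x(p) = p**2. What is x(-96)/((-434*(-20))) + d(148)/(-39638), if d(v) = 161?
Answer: 45488291/43007230 ≈ 1.0577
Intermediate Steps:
x(-96)/((-434*(-20))) + d(148)/(-39638) = (-96)**2/((-434*(-20))) + 161/(-39638) = 9216/8680 + 161*(-1/39638) = 9216*(1/8680) - 161/39638 = 1152/1085 - 161/39638 = 45488291/43007230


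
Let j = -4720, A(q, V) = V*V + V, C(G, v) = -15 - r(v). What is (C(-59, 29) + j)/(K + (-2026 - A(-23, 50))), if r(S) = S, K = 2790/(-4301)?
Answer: 10244982/9842083 ≈ 1.0409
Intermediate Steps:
K = -2790/4301 (K = 2790*(-1/4301) = -2790/4301 ≈ -0.64869)
C(G, v) = -15 - v
A(q, V) = V + V² (A(q, V) = V² + V = V + V²)
(C(-59, 29) + j)/(K + (-2026 - A(-23, 50))) = ((-15 - 1*29) - 4720)/(-2790/4301 + (-2026 - 50*(1 + 50))) = ((-15 - 29) - 4720)/(-2790/4301 + (-2026 - 50*51)) = (-44 - 4720)/(-2790/4301 + (-2026 - 1*2550)) = -4764/(-2790/4301 + (-2026 - 2550)) = -4764/(-2790/4301 - 4576) = -4764/(-19684166/4301) = -4764*(-4301/19684166) = 10244982/9842083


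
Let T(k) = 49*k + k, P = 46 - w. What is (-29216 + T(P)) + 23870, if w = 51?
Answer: -5596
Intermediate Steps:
P = -5 (P = 46 - 1*51 = 46 - 51 = -5)
T(k) = 50*k
(-29216 + T(P)) + 23870 = (-29216 + 50*(-5)) + 23870 = (-29216 - 250) + 23870 = -29466 + 23870 = -5596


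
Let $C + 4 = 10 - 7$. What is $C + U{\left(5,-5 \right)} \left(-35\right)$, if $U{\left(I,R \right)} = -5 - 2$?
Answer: $244$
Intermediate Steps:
$U{\left(I,R \right)} = -7$ ($U{\left(I,R \right)} = -5 - 2 = -7$)
$C = -1$ ($C = -4 + \left(10 - 7\right) = -4 + 3 = -1$)
$C + U{\left(5,-5 \right)} \left(-35\right) = -1 - -245 = -1 + 245 = 244$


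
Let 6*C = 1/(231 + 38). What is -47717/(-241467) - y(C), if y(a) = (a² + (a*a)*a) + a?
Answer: 66664992130237/338413066193016 ≈ 0.19699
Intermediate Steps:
C = 1/1614 (C = 1/(6*(231 + 38)) = (⅙)/269 = (⅙)*(1/269) = 1/1614 ≈ 0.00061958)
y(a) = a + a² + a³ (y(a) = (a² + a²*a) + a = (a² + a³) + a = a + a² + a³)
-47717/(-241467) - y(C) = -47717/(-241467) - (1 + 1/1614 + (1/1614)²)/1614 = -47717*(-1/241467) - (1 + 1/1614 + 1/2604996)/1614 = 47717/241467 - 2606611/(1614*2604996) = 47717/241467 - 1*2606611/4204463544 = 47717/241467 - 2606611/4204463544 = 66664992130237/338413066193016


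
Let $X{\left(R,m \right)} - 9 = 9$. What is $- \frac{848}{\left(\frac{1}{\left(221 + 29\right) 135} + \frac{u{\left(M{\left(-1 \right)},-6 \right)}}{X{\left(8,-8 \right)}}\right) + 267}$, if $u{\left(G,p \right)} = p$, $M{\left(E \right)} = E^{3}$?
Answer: $- \frac{28620000}{9000001} \approx -3.18$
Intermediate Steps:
$X{\left(R,m \right)} = 18$ ($X{\left(R,m \right)} = 9 + 9 = 18$)
$- \frac{848}{\left(\frac{1}{\left(221 + 29\right) 135} + \frac{u{\left(M{\left(-1 \right)},-6 \right)}}{X{\left(8,-8 \right)}}\right) + 267} = - \frac{848}{\left(\frac{1}{\left(221 + 29\right) 135} - \frac{6}{18}\right) + 267} = - \frac{848}{\left(\frac{1}{250} \cdot \frac{1}{135} - \frac{1}{3}\right) + 267} = - \frac{848}{\left(\frac{1}{33750} - \frac{1}{3}\right) + 267} = - \frac{848}{- \frac{11249}{33750} + 267} = - \frac{848}{\frac{9000001}{33750}} = \left(-848\right) \frac{33750}{9000001} = - \frac{28620000}{9000001}$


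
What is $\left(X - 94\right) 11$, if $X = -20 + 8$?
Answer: $-1166$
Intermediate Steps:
$X = -12$
$\left(X - 94\right) 11 = \left(-12 - 94\right) 11 = \left(-106\right) 11 = -1166$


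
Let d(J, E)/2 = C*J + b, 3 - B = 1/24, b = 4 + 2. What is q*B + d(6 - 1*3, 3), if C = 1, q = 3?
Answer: 215/8 ≈ 26.875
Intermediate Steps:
b = 6
B = 71/24 (B = 3 - 1/24 = 71/24 ≈ 2.9583)
d(J, E) = 12 + 2*J (d(J, E) = 2*(1*J + 6) = 2*(J + 6) = 2*(6 + J) = 12 + 2*J)
q*B + d(6 - 1*3, 3) = 3*(71/24) + (12 + 2*(6 - 1*3)) = 71/8 + (12 + 2*(6 - 3)) = 71/8 + (12 + 2*3) = 71/8 + (12 + 6) = 71/8 + 18 = 215/8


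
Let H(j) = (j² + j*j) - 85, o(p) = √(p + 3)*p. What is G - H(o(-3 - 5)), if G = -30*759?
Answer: -22045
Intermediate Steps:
o(p) = p*√(3 + p) (o(p) = √(3 + p)*p = p*√(3 + p))
H(j) = -85 + 2*j² (H(j) = (j² + j²) - 85 = 2*j² - 85 = -85 + 2*j²)
G = -22770
G - H(o(-3 - 5)) = -22770 - (-85 + 2*((-3 - 5)*√(3 + (-3 - 5)))²) = -22770 - (-85 + 2*(-8*√(3 - 8))²) = -22770 - (-85 + 2*(-8*I*√5)²) = -22770 - (-85 + 2*(-320)) = -22770 - (-85 - 640) = -22770 - 1*(-725) = -22770 + 725 = -22045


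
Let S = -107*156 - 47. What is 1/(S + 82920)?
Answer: 1/66181 ≈ 1.5110e-5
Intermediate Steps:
S = -16739 (S = -16692 - 47 = -16739)
1/(S + 82920) = 1/(-16739 + 82920) = 1/66181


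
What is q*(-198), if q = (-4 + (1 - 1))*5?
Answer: 3960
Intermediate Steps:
q = -20 (q = (-4 + 0)*5 = -4*5 = -20)
q*(-198) = -20*(-198) = 3960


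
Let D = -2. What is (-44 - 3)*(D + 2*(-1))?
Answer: 188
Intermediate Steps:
(-44 - 3)*(D + 2*(-1)) = (-44 - 3)*(-2 + 2*(-1)) = -47*(-2 - 2) = -47*(-4) = 188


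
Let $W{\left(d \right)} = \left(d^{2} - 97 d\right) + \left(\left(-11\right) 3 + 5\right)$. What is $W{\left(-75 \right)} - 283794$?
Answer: $-270922$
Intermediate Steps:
$W{\left(d \right)} = -28 + d^{2} - 97 d$ ($W{\left(d \right)} = \left(d^{2} - 97 d\right) + \left(-33 + 5\right) = \left(d^{2} - 97 d\right) - 28 = -28 + d^{2} - 97 d$)
$W{\left(-75 \right)} - 283794 = \left(-28 + \left(-75\right)^{2} - -7275\right) - 283794 = \left(-28 + 5625 + 7275\right) - 283794 = 12872 - 283794 = -270922$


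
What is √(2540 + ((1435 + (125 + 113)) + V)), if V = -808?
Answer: √3405 ≈ 58.352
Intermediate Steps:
√(2540 + ((1435 + (125 + 113)) + V)) = √(2540 + ((1435 + (125 + 113)) - 808)) = √(2540 + ((1435 + 238) - 808)) = √(2540 + (1673 - 808)) = √(2540 + 865) = √3405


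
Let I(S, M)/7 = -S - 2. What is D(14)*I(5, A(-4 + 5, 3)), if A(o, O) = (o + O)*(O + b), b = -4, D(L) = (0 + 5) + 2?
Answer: -343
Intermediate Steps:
D(L) = 7 (D(L) = 5 + 2 = 7)
A(o, O) = (-4 + O)*(O + o) (A(o, O) = (o + O)*(O - 4) = (O + o)*(-4 + O) = (-4 + O)*(O + o))
I(S, M) = -14 - 7*S (I(S, M) = 7*(-S - 2) = 7*(-2 - S) = -14 - 7*S)
D(14)*I(5, A(-4 + 5, 3)) = 7*(-14 - 7*5) = 7*(-14 - 35) = 7*(-49) = -343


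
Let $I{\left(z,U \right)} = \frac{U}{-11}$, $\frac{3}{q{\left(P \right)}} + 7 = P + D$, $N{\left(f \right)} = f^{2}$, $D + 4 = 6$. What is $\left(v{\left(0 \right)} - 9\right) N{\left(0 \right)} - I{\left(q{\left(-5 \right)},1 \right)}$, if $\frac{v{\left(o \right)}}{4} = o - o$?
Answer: $\frac{1}{11} \approx 0.090909$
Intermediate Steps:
$D = 2$ ($D = -4 + 6 = 2$)
$v{\left(o \right)} = 0$ ($v{\left(o \right)} = 4 \left(o - o\right) = 4 \cdot 0 = 0$)
$q{\left(P \right)} = \frac{3}{-5 + P}$ ($q{\left(P \right)} = \frac{3}{-7 + \left(P + 2\right)} = \frac{3}{-7 + \left(2 + P\right)} = \frac{3}{-5 + P}$)
$I{\left(z,U \right)} = - \frac{U}{11}$ ($I{\left(z,U \right)} = U \left(- \frac{1}{11}\right) = - \frac{U}{11}$)
$\left(v{\left(0 \right)} - 9\right) N{\left(0 \right)} - I{\left(q{\left(-5 \right)},1 \right)} = \left(0 - 9\right) 0^{2} - \left(- \frac{1}{11}\right) 1 = \left(-9\right) 0 - - \frac{1}{11} = 0 + \frac{1}{11} = \frac{1}{11}$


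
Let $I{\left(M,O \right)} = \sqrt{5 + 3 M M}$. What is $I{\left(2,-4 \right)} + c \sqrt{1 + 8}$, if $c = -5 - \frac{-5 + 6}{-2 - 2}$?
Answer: $- \frac{57}{4} + \sqrt{17} \approx -10.127$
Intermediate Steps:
$I{\left(M,O \right)} = \sqrt{5 + 3 M^{2}}$
$c = - \frac{19}{4}$ ($c = -5 - 1 \frac{1}{-4} = -5 - 1 \left(- \frac{1}{4}\right) = -5 - - \frac{1}{4} = -5 + \frac{1}{4} = - \frac{19}{4} \approx -4.75$)
$I{\left(2,-4 \right)} + c \sqrt{1 + 8} = \sqrt{5 + 3 \cdot 2^{2}} - \frac{19 \sqrt{1 + 8}}{4} = \sqrt{5 + 3 \cdot 4} - \frac{19 \sqrt{9}}{4} = \sqrt{5 + 12} - \frac{57}{4} = \sqrt{17} - \frac{57}{4} = - \frac{57}{4} + \sqrt{17}$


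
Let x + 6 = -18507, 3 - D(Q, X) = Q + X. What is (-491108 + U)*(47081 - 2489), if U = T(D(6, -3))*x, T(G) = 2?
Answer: -23550551328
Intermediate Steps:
D(Q, X) = 3 - Q - X (D(Q, X) = 3 - (Q + X) = 3 + (-Q - X) = 3 - Q - X)
x = -18513 (x = -6 - 18507 = -18513)
U = -37026 (U = 2*(-18513) = -37026)
(-491108 + U)*(47081 - 2489) = (-491108 - 37026)*(47081 - 2489) = -528134*44592 = -23550551328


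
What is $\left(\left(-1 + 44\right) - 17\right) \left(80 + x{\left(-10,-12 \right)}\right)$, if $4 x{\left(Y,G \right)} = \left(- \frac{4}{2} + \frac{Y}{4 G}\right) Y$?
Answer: $\frac{52715}{24} \approx 2196.5$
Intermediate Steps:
$x{\left(Y,G \right)} = \frac{Y \left(-2 + \frac{Y}{4 G}\right)}{4}$ ($x{\left(Y,G \right)} = \frac{\left(- \frac{4}{2} + \frac{Y}{4 G}\right) Y}{4} = \frac{\left(\left(-4\right) \frac{1}{2} + Y \frac{1}{4 G}\right) Y}{4} = \frac{\left(-2 + \frac{Y}{4 G}\right) Y}{4} = \frac{Y \left(-2 + \frac{Y}{4 G}\right)}{4}$)
$\left(\left(-1 + 44\right) - 17\right) \left(80 + x{\left(-10,-12 \right)}\right) = \left(\left(-1 + 44\right) - 17\right) \left(80 + \frac{1}{16} \left(-10\right) \frac{1}{-12} \left(-10 - -96\right)\right) = \left(43 - 17\right) \left(80 + \frac{1}{16} \left(-10\right) \left(- \frac{1}{12}\right) \left(-10 + 96\right)\right) = 26 \left(80 + \frac{1}{16} \left(-10\right) \left(- \frac{1}{12}\right) 86\right) = 26 \left(80 + \frac{215}{48}\right) = 26 \cdot \frac{4055}{48} = \frac{52715}{24}$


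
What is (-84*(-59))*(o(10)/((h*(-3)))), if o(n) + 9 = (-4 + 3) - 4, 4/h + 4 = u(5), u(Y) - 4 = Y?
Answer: 28910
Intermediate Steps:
u(Y) = 4 + Y
h = ⅘ (h = 4/(-4 + (4 + 5)) = 4/(-4 + 9) = 4/5 = 4*(⅕) = ⅘ ≈ 0.80000)
o(n) = -14 (o(n) = -9 + ((-4 + 3) - 4) = -9 + (-1 - 4) = -9 - 5 = -14)
(-84*(-59))*(o(10)/((h*(-3)))) = (-84*(-59))*(-14/((⅘)*(-3))) = 4956*(-14/(-12/5)) = 4956*(-14*(-5/12)) = 4956*(35/6) = 28910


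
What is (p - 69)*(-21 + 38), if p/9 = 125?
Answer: 17952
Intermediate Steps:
p = 1125 (p = 9*125 = 1125)
(p - 69)*(-21 + 38) = (1125 - 69)*(-21 + 38) = 1056*17 = 17952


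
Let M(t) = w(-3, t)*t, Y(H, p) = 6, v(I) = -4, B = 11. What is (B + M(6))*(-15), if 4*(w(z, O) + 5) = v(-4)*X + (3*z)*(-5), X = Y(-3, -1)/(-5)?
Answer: -1671/2 ≈ -835.50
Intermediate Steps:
X = -6/5 (X = 6/(-5) = 6*(-1/5) = -6/5 ≈ -1.2000)
w(z, O) = -19/5 - 15*z/4 (w(z, O) = -5 + (-4*(-6/5) + (3*z)*(-5))/4 = -5 + (24/5 - 15*z)/4 = -5 + (6/5 - 15*z/4) = -19/5 - 15*z/4)
M(t) = 149*t/20 (M(t) = (-19/5 - 15/4*(-3))*t = (-19/5 + 45/4)*t = 149*t/20)
(B + M(6))*(-15) = (11 + (149/20)*6)*(-15) = (11 + 447/10)*(-15) = (557/10)*(-15) = -1671/2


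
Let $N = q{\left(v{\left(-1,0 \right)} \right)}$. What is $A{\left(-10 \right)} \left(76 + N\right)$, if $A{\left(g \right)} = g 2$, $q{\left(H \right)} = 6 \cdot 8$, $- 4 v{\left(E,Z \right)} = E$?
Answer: $-2480$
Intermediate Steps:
$v{\left(E,Z \right)} = - \frac{E}{4}$
$q{\left(H \right)} = 48$
$A{\left(g \right)} = 2 g$
$N = 48$
$A{\left(-10 \right)} \left(76 + N\right) = 2 \left(-10\right) \left(76 + 48\right) = \left(-20\right) 124 = -2480$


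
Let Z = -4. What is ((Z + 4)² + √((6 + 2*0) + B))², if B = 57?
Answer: 63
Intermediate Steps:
((Z + 4)² + √((6 + 2*0) + B))² = ((-4 + 4)² + √((6 + 2*0) + 57))² = (0² + √((6 + 0) + 57))² = (0 + √(6 + 57))² = (0 + √63)² = (0 + 3*√7)² = (3*√7)² = 63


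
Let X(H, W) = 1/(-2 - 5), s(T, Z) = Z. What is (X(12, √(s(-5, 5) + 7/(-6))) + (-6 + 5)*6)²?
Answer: 1849/49 ≈ 37.735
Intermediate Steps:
X(H, W) = -⅐ (X(H, W) = 1/(-7) = -⅐)
(X(12, √(s(-5, 5) + 7/(-6))) + (-6 + 5)*6)² = (-⅐ + (-6 + 5)*6)² = (-⅐ - 1*6)² = (-⅐ - 6)² = (-43/7)² = 1849/49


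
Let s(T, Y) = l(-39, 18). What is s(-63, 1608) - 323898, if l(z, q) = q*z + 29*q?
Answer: -324078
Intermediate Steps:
l(z, q) = 29*q + q*z
s(T, Y) = -180 (s(T, Y) = 18*(29 - 39) = 18*(-10) = -180)
s(-63, 1608) - 323898 = -180 - 323898 = -324078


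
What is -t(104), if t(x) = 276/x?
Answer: -69/26 ≈ -2.6538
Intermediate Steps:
-t(104) = -276/104 = -1*69/26 = -69/26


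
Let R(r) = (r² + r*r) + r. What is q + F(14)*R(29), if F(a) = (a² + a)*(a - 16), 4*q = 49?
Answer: -2874431/4 ≈ -7.1861e+5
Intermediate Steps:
q = 49/4 (q = (¼)*49 = 49/4 ≈ 12.250)
R(r) = r + 2*r² (R(r) = (r² + r²) + r = 2*r² + r = r + 2*r²)
F(a) = (-16 + a)*(a + a²) (F(a) = (a + a²)*(-16 + a) = (-16 + a)*(a + a²))
q + F(14)*R(29) = 49/4 + (14*(-16 + 14² - 15*14))*(29*(1 + 2*29)) = 49/4 + (14*(-16 + 196 - 210))*(29*(1 + 58)) = 49/4 + (14*(-30))*(29*59) = 49/4 - 420*1711 = 49/4 - 718620 = -2874431/4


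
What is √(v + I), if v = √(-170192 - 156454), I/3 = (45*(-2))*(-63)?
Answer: √(17010 + 3*I*√36294) ≈ 130.44 + 2.191*I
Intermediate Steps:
I = 17010 (I = 3*((45*(-2))*(-63)) = 3*(-90*(-63)) = 3*5670 = 17010)
v = 3*I*√36294 (v = √(-326646) = 3*I*√36294 ≈ 571.53*I)
√(v + I) = √(3*I*√36294 + 17010) = √(17010 + 3*I*√36294)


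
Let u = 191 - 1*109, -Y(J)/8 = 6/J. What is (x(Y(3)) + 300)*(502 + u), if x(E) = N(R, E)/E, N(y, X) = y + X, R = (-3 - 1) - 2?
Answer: 176003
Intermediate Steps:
Y(J) = -48/J
R = -6 (R = -4 - 2 = -6)
N(y, X) = X + y
u = 82 (u = 191 - 109 = 82)
x(E) = (-6 + E)/E (x(E) = (E - 6)/E = (-6 + E)/E)
(x(Y(3)) + 300)*(502 + u) = ((-6 - 48/3)/((-48/3)) + 300)*(502 + 82) = ((-6 - 48*1/3)/((-48*1/3)) + 300)*584 = ((-6 - 16)/(-16) + 300)*584 = (-1/16*(-22) + 300)*584 = (11/8 + 300)*584 = (2411/8)*584 = 176003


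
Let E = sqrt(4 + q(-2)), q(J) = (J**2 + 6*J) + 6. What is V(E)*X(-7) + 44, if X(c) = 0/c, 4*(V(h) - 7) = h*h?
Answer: 44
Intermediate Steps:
q(J) = 6 + J**2 + 6*J
E = sqrt(2) (E = sqrt(4 + (6 + (-2)**2 + 6*(-2))) = sqrt(4 + (6 + 4 - 12)) = sqrt(4 - 2) = sqrt(2) ≈ 1.4142)
V(h) = 7 + h**2/4 (V(h) = 7 + (h*h)/4 = 7 + h**2/4)
X(c) = 0
V(E)*X(-7) + 44 = (7 + (sqrt(2))**2/4)*0 + 44 = (7 + (1/4)*2)*0 + 44 = (7 + 1/2)*0 + 44 = (15/2)*0 + 44 = 0 + 44 = 44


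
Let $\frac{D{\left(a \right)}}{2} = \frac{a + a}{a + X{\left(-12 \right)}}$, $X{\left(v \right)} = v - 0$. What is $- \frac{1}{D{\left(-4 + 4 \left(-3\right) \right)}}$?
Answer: $- \frac{7}{16} \approx -0.4375$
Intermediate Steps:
$X{\left(v \right)} = v$ ($X{\left(v \right)} = v + 0 = v$)
$D{\left(a \right)} = \frac{4 a}{-12 + a}$ ($D{\left(a \right)} = 2 \frac{a + a}{a - 12} = 2 \frac{2 a}{-12 + a} = \frac{4 a}{-12 + a}$)
$- \frac{1}{D{\left(-4 + 4 \left(-3\right) \right)}} = - \frac{1}{4 \left(-4 + 4 \left(-3\right)\right) \frac{1}{-12 + \left(-4 + 4 \left(-3\right)\right)}} = - \frac{1}{4 \left(-4 - 12\right) \frac{1}{-12 - 16}} = - \frac{1}{4 \left(-16\right) \frac{1}{-12 - 16}} = - \frac{1}{4 \left(-16\right) \frac{1}{-28}} = - \frac{1}{4 \left(-16\right) \left(- \frac{1}{28}\right)} = - \frac{1}{\frac{16}{7}} = \left(-1\right) \frac{7}{16} = - \frac{7}{16}$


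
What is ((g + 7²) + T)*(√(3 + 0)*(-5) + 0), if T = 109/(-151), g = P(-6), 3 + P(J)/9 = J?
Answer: 24705*√3/151 ≈ 283.38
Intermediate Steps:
P(J) = -27 + 9*J
g = -81 (g = -27 + 9*(-6) = -27 - 54 = -81)
T = -109/151 (T = 109*(-1/151) = -109/151 ≈ -0.72185)
((g + 7²) + T)*(√(3 + 0)*(-5) + 0) = ((-81 + 7²) - 109/151)*(√(3 + 0)*(-5) + 0) = ((-81 + 49) - 109/151)*(√3*(-5) + 0) = (-32 - 109/151)*(-5*√3 + 0) = -(-24705)*√3/151 = 24705*√3/151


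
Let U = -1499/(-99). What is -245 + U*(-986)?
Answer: -1502269/99 ≈ -15174.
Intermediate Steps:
U = 1499/99 (U = -1499*(-1/99) = 1499/99 ≈ 15.141)
-245 + U*(-986) = -245 + (1499/99)*(-986) = -245 - 1478014/99 = -1502269/99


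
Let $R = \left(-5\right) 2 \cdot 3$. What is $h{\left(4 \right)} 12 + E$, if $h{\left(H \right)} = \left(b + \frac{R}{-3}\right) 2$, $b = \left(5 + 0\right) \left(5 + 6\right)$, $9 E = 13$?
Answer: $\frac{14053}{9} \approx 1561.4$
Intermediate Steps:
$E = \frac{13}{9}$ ($E = \frac{1}{9} \cdot 13 = \frac{13}{9} \approx 1.4444$)
$b = 55$ ($b = 5 \cdot 11 = 55$)
$R = -30$ ($R = \left(-10\right) 3 = -30$)
$h{\left(H \right)} = 130$ ($h{\left(H \right)} = \left(55 - \frac{30}{-3}\right) 2 = \left(55 - -10\right) 2 = \left(55 + 10\right) 2 = 65 \cdot 2 = 130$)
$h{\left(4 \right)} 12 + E = 130 \cdot 12 + \frac{13}{9} = 1560 + \frac{13}{9} = \frac{14053}{9}$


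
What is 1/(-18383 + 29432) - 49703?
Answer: -549168446/11049 ≈ -49703.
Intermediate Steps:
1/(-18383 + 29432) - 49703 = 1/11049 - 49703 = -549168446/11049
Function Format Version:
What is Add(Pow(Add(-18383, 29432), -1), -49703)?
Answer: Rational(-549168446, 11049) ≈ -49703.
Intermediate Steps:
Add(Pow(Add(-18383, 29432), -1), -49703) = Add(Pow(11049, -1), -49703) = Add(Rational(1, 11049), -49703) = Rational(-549168446, 11049)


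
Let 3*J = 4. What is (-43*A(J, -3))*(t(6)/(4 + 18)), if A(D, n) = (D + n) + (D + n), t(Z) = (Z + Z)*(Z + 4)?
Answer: 8600/11 ≈ 781.82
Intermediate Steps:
t(Z) = 2*Z*(4 + Z) (t(Z) = (2*Z)*(4 + Z) = 2*Z*(4 + Z))
J = 4/3 (J = (1/3)*4 = 4/3 ≈ 1.3333)
A(D, n) = 2*D + 2*n
(-43*A(J, -3))*(t(6)/(4 + 18)) = (-43*(2*(4/3) + 2*(-3)))*((2*6*(4 + 6))/(4 + 18)) = (-43*(8/3 - 6))*((2*6*10)/22) = (-43*(-10/3))*(120*(1/22)) = (430/3)*(60/11) = 8600/11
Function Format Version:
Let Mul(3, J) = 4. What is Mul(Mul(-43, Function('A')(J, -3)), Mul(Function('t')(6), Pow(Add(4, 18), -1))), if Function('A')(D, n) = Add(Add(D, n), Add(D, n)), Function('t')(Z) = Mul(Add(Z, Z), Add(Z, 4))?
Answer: Rational(8600, 11) ≈ 781.82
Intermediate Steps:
Function('t')(Z) = Mul(2, Z, Add(4, Z)) (Function('t')(Z) = Mul(Mul(2, Z), Add(4, Z)) = Mul(2, Z, Add(4, Z)))
J = Rational(4, 3) (J = Mul(Rational(1, 3), 4) = Rational(4, 3) ≈ 1.3333)
Function('A')(D, n) = Add(Mul(2, D), Mul(2, n))
Mul(Mul(-43, Function('A')(J, -3)), Mul(Function('t')(6), Pow(Add(4, 18), -1))) = Mul(Mul(-43, Add(Mul(2, Rational(4, 3)), Mul(2, -3))), Mul(Mul(2, 6, Add(4, 6)), Pow(Add(4, 18), -1))) = Mul(Mul(-43, Add(Rational(8, 3), -6)), Mul(Mul(2, 6, 10), Pow(22, -1))) = Mul(Mul(-43, Rational(-10, 3)), Mul(120, Rational(1, 22))) = Mul(Rational(430, 3), Rational(60, 11)) = Rational(8600, 11)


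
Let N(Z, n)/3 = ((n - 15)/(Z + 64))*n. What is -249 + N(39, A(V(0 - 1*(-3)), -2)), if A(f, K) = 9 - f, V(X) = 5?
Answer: -25779/103 ≈ -250.28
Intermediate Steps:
N(Z, n) = 3*n*(-15 + n)/(64 + Z) (N(Z, n) = 3*(((n - 15)/(Z + 64))*n) = 3*(((-15 + n)/(64 + Z))*n) = 3*(n*(-15 + n)/(64 + Z)) = 3*n*(-15 + n)/(64 + Z))
-249 + N(39, A(V(0 - 1*(-3)), -2)) = -249 + 3*(9 - 1*5)*(-15 + (9 - 1*5))/(64 + 39) = -249 + 3*(9 - 5)*(-15 + (9 - 5))/103 = -249 + 3*4*(1/103)*(-15 + 4) = -249 + 3*4*(1/103)*(-11) = -249 - 132/103 = -25779/103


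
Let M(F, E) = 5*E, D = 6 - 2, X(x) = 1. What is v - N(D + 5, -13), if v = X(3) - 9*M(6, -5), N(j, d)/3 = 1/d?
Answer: 2941/13 ≈ 226.23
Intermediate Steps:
D = 4
N(j, d) = 3/d
v = 226 (v = 1 - 45*(-5) = 1 - 9*(-25) = 1 + 225 = 226)
v - N(D + 5, -13) = 226 - 3/(-13) = 226 - 3*(-1)/13 = 226 - 1*(-3/13) = 226 + 3/13 = 2941/13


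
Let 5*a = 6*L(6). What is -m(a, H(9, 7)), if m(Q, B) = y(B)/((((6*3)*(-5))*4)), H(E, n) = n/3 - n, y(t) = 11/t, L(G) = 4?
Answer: -11/1680 ≈ -0.0065476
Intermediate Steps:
H(E, n) = -2*n/3 (H(E, n) = n*(1/3) - n = n/3 - n = -2*n/3)
a = 24/5 (a = (6*4)/5 = (1/5)*24 = 24/5 ≈ 4.8000)
m(Q, B) = -11/(360*B) (m(Q, B) = (11/B)/((((6*3)*(-5))*4)) = (11/B)/(((18*(-5))*4)) = (11/B)/((-90*4)) = (11/B)/(-360) = (11/B)*(-1/360) = -11/(360*B))
-m(a, H(9, 7)) = -(-11)/(360*((-2/3*7))) = -(-11)/(360*(-14/3)) = -(-11)*(-3)/(360*14) = -1*11/1680 = -11/1680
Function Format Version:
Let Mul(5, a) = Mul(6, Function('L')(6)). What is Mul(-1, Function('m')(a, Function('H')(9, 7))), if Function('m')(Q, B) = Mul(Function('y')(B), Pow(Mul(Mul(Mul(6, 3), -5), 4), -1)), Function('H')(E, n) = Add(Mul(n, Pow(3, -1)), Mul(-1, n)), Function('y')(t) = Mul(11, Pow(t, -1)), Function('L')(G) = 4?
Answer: Rational(-11, 1680) ≈ -0.0065476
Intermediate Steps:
Function('H')(E, n) = Mul(Rational(-2, 3), n) (Function('H')(E, n) = Add(Mul(n, Rational(1, 3)), Mul(-1, n)) = Add(Mul(Rational(1, 3), n), Mul(-1, n)) = Mul(Rational(-2, 3), n))
a = Rational(24, 5) (a = Mul(Rational(1, 5), Mul(6, 4)) = Mul(Rational(1, 5), 24) = Rational(24, 5) ≈ 4.8000)
Function('m')(Q, B) = Mul(Rational(-11, 360), Pow(B, -1)) (Function('m')(Q, B) = Mul(Mul(11, Pow(B, -1)), Pow(Mul(Mul(Mul(6, 3), -5), 4), -1)) = Mul(Mul(11, Pow(B, -1)), Pow(Mul(Mul(18, -5), 4), -1)) = Mul(Mul(11, Pow(B, -1)), Pow(Mul(-90, 4), -1)) = Mul(Mul(11, Pow(B, -1)), Pow(-360, -1)) = Mul(Mul(11, Pow(B, -1)), Rational(-1, 360)) = Mul(Rational(-11, 360), Pow(B, -1)))
Mul(-1, Function('m')(a, Function('H')(9, 7))) = Mul(-1, Mul(Rational(-11, 360), Pow(Mul(Rational(-2, 3), 7), -1))) = Mul(-1, Mul(Rational(-11, 360), Pow(Rational(-14, 3), -1))) = Mul(-1, Mul(Rational(-11, 360), Rational(-3, 14))) = Mul(-1, Rational(11, 1680)) = Rational(-11, 1680)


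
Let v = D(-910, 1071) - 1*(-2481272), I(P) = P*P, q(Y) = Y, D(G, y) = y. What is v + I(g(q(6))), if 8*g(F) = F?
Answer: 39717497/16 ≈ 2.4823e+6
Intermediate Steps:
g(F) = F/8
I(P) = P**2
v = 2482343 (v = 1071 - 1*(-2481272) = 1071 + 2481272 = 2482343)
v + I(g(q(6))) = 2482343 + ((1/8)*6)**2 = 2482343 + (3/4)**2 = 2482343 + 9/16 = 39717497/16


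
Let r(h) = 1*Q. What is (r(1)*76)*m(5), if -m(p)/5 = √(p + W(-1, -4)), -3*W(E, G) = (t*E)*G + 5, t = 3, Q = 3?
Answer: -380*I*√6 ≈ -930.81*I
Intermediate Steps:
r(h) = 3 (r(h) = 1*3 = 3)
W(E, G) = -5/3 - E*G (W(E, G) = -((3*E)*G + 5)/3 = -(3*E*G + 5)/3 = -(5 + 3*E*G)/3 = -5/3 - E*G)
m(p) = -5*√(-17/3 + p) (m(p) = -5*√(p + (-5/3 - 1*(-1)*(-4))) = -5*√(p + (-5/3 - 4)) = -5*√(p - 17/3) = -5*√(-17/3 + p))
(r(1)*76)*m(5) = (3*76)*(-5*√(-51 + 9*5)/3) = 228*(-5*√(-51 + 45)/3) = 228*(-5*I*√6/3) = -380*I*√6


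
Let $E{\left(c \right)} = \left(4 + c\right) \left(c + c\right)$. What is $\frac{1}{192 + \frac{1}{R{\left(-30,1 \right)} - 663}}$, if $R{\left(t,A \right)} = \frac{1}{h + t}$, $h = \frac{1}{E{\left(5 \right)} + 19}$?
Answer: $\frac{2167456}{416148283} \approx 0.0052084$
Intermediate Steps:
$E{\left(c \right)} = 2 c \left(4 + c\right)$ ($E{\left(c \right)} = \left(4 + c\right) 2 c = 2 c \left(4 + c\right)$)
$h = \frac{1}{109}$ ($h = \frac{1}{2 \cdot 5 \left(4 + 5\right) + 19} = \frac{1}{2 \cdot 5 \cdot 9 + 19} = \frac{1}{90 + 19} = \frac{1}{109} \approx 0.0091743$)
$R{\left(t,A \right)} = \frac{1}{\frac{1}{109} + t}$
$\frac{1}{192 + \frac{1}{R{\left(-30,1 \right)} - 663}} = \frac{1}{192 + \frac{1}{\frac{109}{1 + 109 \left(-30\right)} - 663}} = \frac{1}{192 + \frac{1}{\frac{109}{1 - 3270} - 663}} = \frac{1}{192 + \frac{1}{\frac{109}{-3269} - 663}} = \frac{1}{192 + \frac{1}{109 \left(- \frac{1}{3269}\right) - 663}} = \frac{1}{192 + \frac{1}{- \frac{109}{3269} - 663}} = \frac{1}{192 + \frac{1}{- \frac{2167456}{3269}}} = \frac{1}{192 - \frac{3269}{2167456}} = \frac{1}{\frac{416148283}{2167456}} = \frac{2167456}{416148283}$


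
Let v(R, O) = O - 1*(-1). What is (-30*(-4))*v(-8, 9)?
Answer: 1200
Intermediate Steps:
v(R, O) = 1 + O (v(R, O) = O + 1 = 1 + O)
(-30*(-4))*v(-8, 9) = (-30*(-4))*(1 + 9) = -6*(-20)*10 = 120*10 = 1200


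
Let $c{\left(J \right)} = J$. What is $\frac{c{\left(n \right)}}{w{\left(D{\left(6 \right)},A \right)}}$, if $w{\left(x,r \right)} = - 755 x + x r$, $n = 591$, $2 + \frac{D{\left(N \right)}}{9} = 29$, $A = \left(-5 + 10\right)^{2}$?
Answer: $- \frac{197}{59130} \approx -0.0033316$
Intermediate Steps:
$A = 25$ ($A = 5^{2} = 25$)
$D{\left(N \right)} = 243$ ($D{\left(N \right)} = -18 + 9 \cdot 29 = -18 + 261 = 243$)
$w{\left(x,r \right)} = - 755 x + r x$
$\frac{c{\left(n \right)}}{w{\left(D{\left(6 \right)},A \right)}} = \frac{591}{243 \left(-755 + 25\right)} = \frac{591}{243 \left(-730\right)} = \frac{591}{-177390} = 591 \left(- \frac{1}{177390}\right) = - \frac{197}{59130}$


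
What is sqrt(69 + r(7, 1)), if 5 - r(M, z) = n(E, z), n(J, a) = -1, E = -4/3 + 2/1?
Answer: 5*sqrt(3) ≈ 8.6602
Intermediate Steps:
E = 2/3 (E = -4*1/3 + 2*1 = -4/3 + 2 = 2/3 ≈ 0.66667)
r(M, z) = 6 (r(M, z) = 5 - 1*(-1) = 5 + 1 = 6)
sqrt(69 + r(7, 1)) = sqrt(69 + 6) = sqrt(75) = 5*sqrt(3)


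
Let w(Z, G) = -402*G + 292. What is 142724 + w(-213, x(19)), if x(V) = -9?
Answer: 146634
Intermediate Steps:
w(Z, G) = 292 - 402*G
142724 + w(-213, x(19)) = 142724 + (292 - 402*(-9)) = 142724 + (292 + 3618) = 142724 + 3910 = 146634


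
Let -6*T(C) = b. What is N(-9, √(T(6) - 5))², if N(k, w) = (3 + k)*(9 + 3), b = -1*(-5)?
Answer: 5184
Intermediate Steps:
b = 5
T(C) = -⅚ (T(C) = -⅙*5 = -⅚)
N(k, w) = 36 + 12*k (N(k, w) = (3 + k)*12 = 36 + 12*k)
N(-9, √(T(6) - 5))² = (36 + 12*(-9))² = (36 - 108)² = (-72)² = 5184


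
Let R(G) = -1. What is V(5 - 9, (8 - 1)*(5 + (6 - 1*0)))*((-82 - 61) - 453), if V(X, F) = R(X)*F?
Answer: 45892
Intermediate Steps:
V(X, F) = -F
V(5 - 9, (8 - 1)*(5 + (6 - 1*0)))*((-82 - 61) - 453) = (-(8 - 1)*(5 + (6 - 1*0)))*((-82 - 61) - 453) = (-7*(5 + (6 + 0)))*(-143 - 453) = -7*(5 + 6)*(-596) = -7*11*(-596) = -1*77*(-596) = -77*(-596) = 45892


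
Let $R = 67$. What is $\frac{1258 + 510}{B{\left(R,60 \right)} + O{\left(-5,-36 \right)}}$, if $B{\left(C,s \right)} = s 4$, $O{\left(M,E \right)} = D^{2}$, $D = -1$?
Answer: $\frac{1768}{241} \approx 7.3361$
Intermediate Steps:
$O{\left(M,E \right)} = 1$ ($O{\left(M,E \right)} = \left(-1\right)^{2} = 1$)
$B{\left(C,s \right)} = 4 s$
$\frac{1258 + 510}{B{\left(R,60 \right)} + O{\left(-5,-36 \right)}} = \frac{1258 + 510}{4 \cdot 60 + 1} = \frac{1768}{240 + 1} = \frac{1768}{241}$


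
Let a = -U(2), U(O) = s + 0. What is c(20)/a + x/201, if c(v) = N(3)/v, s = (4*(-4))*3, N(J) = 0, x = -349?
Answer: -349/201 ≈ -1.7363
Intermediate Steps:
s = -48 (s = -16*3 = -48)
U(O) = -48 (U(O) = -48 + 0 = -48)
c(v) = 0 (c(v) = 0/v = 0)
a = 48 (a = -1*(-48) = 48)
c(20)/a + x/201 = 0/48 - 349/201 = 0*(1/48) - 349*1/201 = 0 - 349/201 = -349/201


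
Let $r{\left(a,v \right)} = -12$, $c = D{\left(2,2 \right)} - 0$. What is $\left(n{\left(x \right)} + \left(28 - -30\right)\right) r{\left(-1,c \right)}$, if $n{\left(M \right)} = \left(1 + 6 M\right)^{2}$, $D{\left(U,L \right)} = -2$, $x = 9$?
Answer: $-36996$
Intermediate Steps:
$c = -2$ ($c = -2 - 0 = -2 + 0 = -2$)
$\left(n{\left(x \right)} + \left(28 - -30\right)\right) r{\left(-1,c \right)} = \left(\left(1 + 6 \cdot 9\right)^{2} + \left(28 - -30\right)\right) \left(-12\right) = \left(\left(1 + 54\right)^{2} + \left(28 + 30\right)\right) \left(-12\right) = \left(55^{2} + 58\right) \left(-12\right) = \left(3025 + 58\right) \left(-12\right) = 3083 \left(-12\right) = -36996$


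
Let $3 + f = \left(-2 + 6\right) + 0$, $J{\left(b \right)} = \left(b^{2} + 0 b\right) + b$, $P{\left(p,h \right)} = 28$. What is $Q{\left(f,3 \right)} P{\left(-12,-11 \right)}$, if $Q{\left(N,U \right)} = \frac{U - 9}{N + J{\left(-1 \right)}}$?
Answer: $-168$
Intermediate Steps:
$J{\left(b \right)} = b + b^{2}$ ($J{\left(b \right)} = \left(b^{2} + 0\right) + b = b^{2} + b = b + b^{2}$)
$f = 1$ ($f = -3 + \left(\left(-2 + 6\right) + 0\right) = -3 + \left(4 + 0\right) = -3 + 4 = 1$)
$Q{\left(N,U \right)} = \frac{-9 + U}{N}$ ($Q{\left(N,U \right)} = \frac{U - 9}{N - \left(1 - 1\right)} = \frac{-9 + U}{N - 0} = \frac{-9 + U}{N + 0} = \frac{-9 + U}{N}$)
$Q{\left(f,3 \right)} P{\left(-12,-11 \right)} = \frac{-9 + 3}{1} \cdot 28 = 1 \left(-6\right) 28 = \left(-6\right) 28 = -168$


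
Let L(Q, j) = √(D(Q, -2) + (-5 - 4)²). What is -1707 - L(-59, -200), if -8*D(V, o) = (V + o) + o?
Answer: -1707 - 3*√158/4 ≈ -1716.4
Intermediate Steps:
D(V, o) = -o/4 - V/8 (D(V, o) = -((V + o) + o)/8 = -(V + 2*o)/8 = -o/4 - V/8)
L(Q, j) = √(163/2 - Q/8) (L(Q, j) = √((-¼*(-2) - Q/8) + (-5 - 4)²) = √((½ - Q/8) + (-9)²) = √((½ - Q/8) + 81) = √(163/2 - Q/8))
-1707 - L(-59, -200) = -1707 - √(1304 - 2*(-59))/4 = -1707 - √(1304 + 118)/4 = -1707 - √1422/4 = -1707 - 3*√158/4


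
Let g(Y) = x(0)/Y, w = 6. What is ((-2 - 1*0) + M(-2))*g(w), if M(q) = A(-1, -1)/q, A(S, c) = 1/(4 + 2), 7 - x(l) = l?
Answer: -175/72 ≈ -2.4306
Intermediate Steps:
x(l) = 7 - l
A(S, c) = ⅙ (A(S, c) = 1/6 = ⅙)
g(Y) = 7/Y (g(Y) = (7 - 1*0)/Y = (7 + 0)/Y = 7/Y)
M(q) = 1/(6*q)
((-2 - 1*0) + M(-2))*g(w) = ((-2 - 1*0) + (⅙)/(-2))*(7/6) = ((-2 + 0) + (⅙)*(-½))*(7*(⅙)) = (-2 - 1/12)*(7/6) = -25/12*7/6 = -175/72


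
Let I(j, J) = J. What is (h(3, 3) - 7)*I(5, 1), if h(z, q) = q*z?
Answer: 2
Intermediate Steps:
(h(3, 3) - 7)*I(5, 1) = (3*3 - 7)*1 = (9 - 7)*1 = 2*1 = 2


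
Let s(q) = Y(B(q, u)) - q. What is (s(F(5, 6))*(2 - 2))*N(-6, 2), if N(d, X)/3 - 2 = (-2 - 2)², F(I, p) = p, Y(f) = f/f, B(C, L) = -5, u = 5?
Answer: 0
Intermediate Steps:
Y(f) = 1
s(q) = 1 - q
N(d, X) = 54 (N(d, X) = 6 + 3*(-2 - 2)² = 6 + 3*(-4)² = 6 + 3*16 = 6 + 48 = 54)
(s(F(5, 6))*(2 - 2))*N(-6, 2) = ((1 - 1*6)*(2 - 2))*54 = ((1 - 6)*0)*54 = -5*0*54 = 0*54 = 0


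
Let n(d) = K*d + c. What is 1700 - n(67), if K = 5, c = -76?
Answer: 1441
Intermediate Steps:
n(d) = -76 + 5*d (n(d) = 5*d - 76 = -76 + 5*d)
1700 - n(67) = 1700 - (-76 + 5*67) = 1700 - (-76 + 335) = 1700 - 1*259 = 1700 - 259 = 1441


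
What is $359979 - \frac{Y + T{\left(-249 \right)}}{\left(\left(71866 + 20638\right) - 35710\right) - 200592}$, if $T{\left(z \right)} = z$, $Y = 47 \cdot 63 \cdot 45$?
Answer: $\frac{25882196619}{71899} \approx 3.5998 \cdot 10^{5}$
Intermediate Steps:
$Y = 133245$ ($Y = 2961 \cdot 45 = 133245$)
$359979 - \frac{Y + T{\left(-249 \right)}}{\left(\left(71866 + 20638\right) - 35710\right) - 200592} = 359979 - \frac{133245 - 249}{\left(\left(71866 + 20638\right) - 35710\right) - 200592} = 359979 - \frac{132996}{\left(92504 - 35710\right) - 200592} = 359979 - \frac{132996}{56794 - 200592} = 359979 - \frac{132996}{-143798} = 359979 - 132996 \left(- \frac{1}{143798}\right) = 359979 - - \frac{66498}{71899} = 359979 + \frac{66498}{71899} = \frac{25882196619}{71899}$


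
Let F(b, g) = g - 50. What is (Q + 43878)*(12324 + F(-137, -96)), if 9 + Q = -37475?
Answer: 77866132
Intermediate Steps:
Q = -37484 (Q = -9 - 37475 = -37484)
F(b, g) = -50 + g
(Q + 43878)*(12324 + F(-137, -96)) = (-37484 + 43878)*(12324 + (-50 - 96)) = 6394*(12324 - 146) = 6394*12178 = 77866132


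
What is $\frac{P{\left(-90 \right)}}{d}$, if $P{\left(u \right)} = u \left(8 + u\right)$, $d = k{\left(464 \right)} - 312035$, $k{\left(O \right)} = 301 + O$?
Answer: $- \frac{738}{31127} \approx -0.023709$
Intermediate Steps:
$d = -311270$ ($d = \left(301 + 464\right) - 312035 = 765 - 312035 = -311270$)
$\frac{P{\left(-90 \right)}}{d} = \frac{\left(-90\right) \left(8 - 90\right)}{-311270} = \left(-90\right) \left(-82\right) \left(- \frac{1}{311270}\right) = 7380 \left(- \frac{1}{311270}\right) = - \frac{738}{31127}$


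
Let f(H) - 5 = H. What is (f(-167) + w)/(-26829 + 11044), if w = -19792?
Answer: 1814/1435 ≈ 1.2641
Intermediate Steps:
f(H) = 5 + H
(f(-167) + w)/(-26829 + 11044) = ((5 - 167) - 19792)/(-26829 + 11044) = (-162 - 19792)/(-15785) = -19954*(-1/15785) = 1814/1435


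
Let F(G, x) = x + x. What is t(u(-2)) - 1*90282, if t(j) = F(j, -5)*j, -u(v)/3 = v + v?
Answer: -90402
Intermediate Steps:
u(v) = -6*v (u(v) = -3*(v + v) = -6*v)
F(G, x) = 2*x
t(j) = -10*j (t(j) = (2*(-5))*j = -10*j)
t(u(-2)) - 1*90282 = -(-60)*(-2) - 1*90282 = -10*12 - 90282 = -120 - 90282 = -90402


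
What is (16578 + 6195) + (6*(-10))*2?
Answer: 22653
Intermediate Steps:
(16578 + 6195) + (6*(-10))*2 = 22773 - 60*2 = 22773 - 120 = 22653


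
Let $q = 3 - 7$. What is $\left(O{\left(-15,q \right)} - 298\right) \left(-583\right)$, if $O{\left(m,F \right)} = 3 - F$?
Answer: $169653$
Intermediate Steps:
$q = -4$
$\left(O{\left(-15,q \right)} - 298\right) \left(-583\right) = \left(\left(3 - -4\right) - 298\right) \left(-583\right) = \left(\left(3 + 4\right) - 298\right) \left(-583\right) = \left(7 - 298\right) \left(-583\right) = \left(-291\right) \left(-583\right) = 169653$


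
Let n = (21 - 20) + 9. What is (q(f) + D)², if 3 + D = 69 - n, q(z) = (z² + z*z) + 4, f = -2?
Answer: 4624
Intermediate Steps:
q(z) = 4 + 2*z² (q(z) = (z² + z²) + 4 = 2*z² + 4 = 4 + 2*z²)
n = 10 (n = 1 + 9 = 10)
D = 56 (D = -3 + (69 - 1*10) = -3 + (69 - 10) = -3 + 59 = 56)
(q(f) + D)² = ((4 + 2*(-2)²) + 56)² = ((4 + 2*4) + 56)² = ((4 + 8) + 56)² = (12 + 56)² = 68² = 4624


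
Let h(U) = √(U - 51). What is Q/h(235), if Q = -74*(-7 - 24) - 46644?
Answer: -22175*√46/46 ≈ -3269.5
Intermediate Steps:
h(U) = √(-51 + U)
Q = -44350 (Q = -74*(-31) - 46644 = 2294 - 46644 = -44350)
Q/h(235) = -44350/√(-51 + 235) = -44350*√46/92 = -22175*√46/46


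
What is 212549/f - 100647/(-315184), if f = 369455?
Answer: 104176581401/116446304720 ≈ 0.89463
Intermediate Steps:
212549/f - 100647/(-315184) = 212549/369455 - 100647/(-315184) = 212549*(1/369455) - 100647*(-1/315184) = 212549/369455 + 100647/315184 = 104176581401/116446304720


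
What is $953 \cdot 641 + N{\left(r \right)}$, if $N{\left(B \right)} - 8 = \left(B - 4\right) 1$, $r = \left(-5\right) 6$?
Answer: $610847$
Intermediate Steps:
$r = -30$
$N{\left(B \right)} = 4 + B$ ($N{\left(B \right)} = 8 + \left(B - 4\right) 1 = 8 + \left(-4 + B\right) 1 = 8 + \left(-4 + B\right) = 4 + B$)
$953 \cdot 641 + N{\left(r \right)} = 953 \cdot 641 + \left(4 - 30\right) = 610873 - 26 = 610847$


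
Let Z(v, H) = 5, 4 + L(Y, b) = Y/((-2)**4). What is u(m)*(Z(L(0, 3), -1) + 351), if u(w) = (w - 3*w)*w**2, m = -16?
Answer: 2916352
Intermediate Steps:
L(Y, b) = -4 + Y/16 (L(Y, b) = -4 + Y/((-2)**4) = -4 + Y/16)
u(w) = -2*w**3 (u(w) = (-2*w)*w**2 = -2*w**3)
u(m)*(Z(L(0, 3), -1) + 351) = (-2*(-16)**3)*(5 + 351) = -2*(-4096)*356 = 8192*356 = 2916352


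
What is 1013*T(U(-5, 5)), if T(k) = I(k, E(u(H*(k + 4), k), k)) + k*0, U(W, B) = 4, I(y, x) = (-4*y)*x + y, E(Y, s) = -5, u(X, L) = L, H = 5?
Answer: 85092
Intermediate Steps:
I(y, x) = y - 4*x*y (I(y, x) = -4*x*y + y = y - 4*x*y)
T(k) = 21*k (T(k) = k*(1 - 4*(-5)) + k*0 = k*(1 + 20) + 0 = k*21 + 0 = 21*k + 0 = 21*k)
1013*T(U(-5, 5)) = 1013*(21*4) = 1013*84 = 85092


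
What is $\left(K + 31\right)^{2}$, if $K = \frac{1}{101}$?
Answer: $\frac{9809424}{10201} \approx 961.61$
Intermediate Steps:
$K = \frac{1}{101} \approx 0.009901$
$\left(K + 31\right)^{2} = \left(\frac{1}{101} + 31\right)^{2} = \left(\frac{3132}{101}\right)^{2} = \frac{9809424}{10201}$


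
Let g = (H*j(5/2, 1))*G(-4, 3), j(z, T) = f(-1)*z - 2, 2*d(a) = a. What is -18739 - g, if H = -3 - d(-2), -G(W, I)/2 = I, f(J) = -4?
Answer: -18595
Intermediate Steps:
d(a) = a/2
G(W, I) = -2*I
H = -2 (H = -3 - (-2)/2 = -3 - 1*(-1) = -3 + 1 = -2)
j(z, T) = -2 - 4*z (j(z, T) = -4*z - 2 = -2 - 4*z)
g = -144 (g = (-2*(-2 - 20/2))*(-2*3) = -2*(-2 - 20/2)*(-6) = -2*(-2 - 4*5/2)*(-6) = -2*(-2 - 10)*(-6) = -2*(-12)*(-6) = 24*(-6) = -144)
-18739 - g = -18739 - 1*(-144) = -18739 + 144 = -18595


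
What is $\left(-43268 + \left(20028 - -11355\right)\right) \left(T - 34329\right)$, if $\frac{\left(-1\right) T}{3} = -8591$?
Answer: $101688060$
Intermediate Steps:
$T = 25773$ ($T = \left(-3\right) \left(-8591\right) = 25773$)
$\left(-43268 + \left(20028 - -11355\right)\right) \left(T - 34329\right) = \left(-43268 + \left(20028 - -11355\right)\right) \left(25773 - 34329\right) = \left(-43268 + \left(20028 + 11355\right)\right) \left(-8556\right) = \left(-43268 + 31383\right) \left(-8556\right) = \left(-11885\right) \left(-8556\right) = 101688060$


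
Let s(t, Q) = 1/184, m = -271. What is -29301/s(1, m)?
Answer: -5391384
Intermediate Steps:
s(t, Q) = 1/184
-29301/s(1, m) = -29301/1/184 = -29301*184 = -5391384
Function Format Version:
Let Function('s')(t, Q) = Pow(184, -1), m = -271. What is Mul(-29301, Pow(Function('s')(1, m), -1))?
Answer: -5391384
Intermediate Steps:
Function('s')(t, Q) = Rational(1, 184)
Mul(-29301, Pow(Function('s')(1, m), -1)) = Mul(-29301, Pow(Rational(1, 184), -1)) = Mul(-29301, 184) = -5391384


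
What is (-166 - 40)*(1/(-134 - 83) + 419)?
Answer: -18729932/217 ≈ -86313.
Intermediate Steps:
(-166 - 40)*(1/(-134 - 83) + 419) = -206*(1/(-217) + 419) = -206*(-1/217 + 419) = -206*90922/217 = -18729932/217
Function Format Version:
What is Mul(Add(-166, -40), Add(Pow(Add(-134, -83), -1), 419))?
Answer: Rational(-18729932, 217) ≈ -86313.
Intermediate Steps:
Mul(Add(-166, -40), Add(Pow(Add(-134, -83), -1), 419)) = Mul(-206, Add(Pow(-217, -1), 419)) = Mul(-206, Add(Rational(-1, 217), 419)) = Mul(-206, Rational(90922, 217)) = Rational(-18729932, 217)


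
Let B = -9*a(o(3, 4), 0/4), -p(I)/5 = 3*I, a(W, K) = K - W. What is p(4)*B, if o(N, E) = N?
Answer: -1620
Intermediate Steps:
p(I) = -15*I
B = 27 (B = -9*(0/4 - 1*3) = -9*(0*(1/4) - 3) = -9*(0 - 3) = -9*(-3) = 27)
p(4)*B = -15*4*27 = -60*27 = -1620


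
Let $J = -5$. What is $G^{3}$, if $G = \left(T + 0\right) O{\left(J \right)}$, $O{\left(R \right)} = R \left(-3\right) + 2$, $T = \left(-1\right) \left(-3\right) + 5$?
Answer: $2515456$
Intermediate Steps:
$T = 8$ ($T = 3 + 5 = 8$)
$O{\left(R \right)} = 2 - 3 R$ ($O{\left(R \right)} = - 3 R + 2 = 2 - 3 R$)
$G = 136$ ($G = \left(8 + 0\right) \left(2 - -15\right) = 8 \left(2 + 15\right) = 8 \cdot 17 = 136$)
$G^{3} = 136^{3} = 2515456$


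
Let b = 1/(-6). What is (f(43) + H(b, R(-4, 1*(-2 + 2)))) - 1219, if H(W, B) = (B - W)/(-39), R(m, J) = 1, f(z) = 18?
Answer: -281041/234 ≈ -1201.0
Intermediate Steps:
b = -⅙ ≈ -0.16667
H(W, B) = -B/39 + W/39 (H(W, B) = (B - W)*(-1/39) = -B/39 + W/39)
(f(43) + H(b, R(-4, 1*(-2 + 2)))) - 1219 = (18 + (-1/39*1 + (1/39)*(-⅙))) - 1219 = (18 + (-1/39 - 1/234)) - 1219 = (18 - 7/234) - 1219 = 4205/234 - 1219 = -281041/234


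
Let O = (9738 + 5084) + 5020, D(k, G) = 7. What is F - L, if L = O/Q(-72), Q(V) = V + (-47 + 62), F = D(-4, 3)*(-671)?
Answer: -82629/19 ≈ -4348.9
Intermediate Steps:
F = -4697 (F = 7*(-671) = -4697)
Q(V) = 15 + V (Q(V) = V + 15 = 15 + V)
O = 19842 (O = 14822 + 5020 = 19842)
L = -6614/19 (L = 19842/(15 - 72) = 19842/(-57) = 19842*(-1/57) = -6614/19 ≈ -348.11)
F - L = -4697 - 1*(-6614/19) = -4697 + 6614/19 = -82629/19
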